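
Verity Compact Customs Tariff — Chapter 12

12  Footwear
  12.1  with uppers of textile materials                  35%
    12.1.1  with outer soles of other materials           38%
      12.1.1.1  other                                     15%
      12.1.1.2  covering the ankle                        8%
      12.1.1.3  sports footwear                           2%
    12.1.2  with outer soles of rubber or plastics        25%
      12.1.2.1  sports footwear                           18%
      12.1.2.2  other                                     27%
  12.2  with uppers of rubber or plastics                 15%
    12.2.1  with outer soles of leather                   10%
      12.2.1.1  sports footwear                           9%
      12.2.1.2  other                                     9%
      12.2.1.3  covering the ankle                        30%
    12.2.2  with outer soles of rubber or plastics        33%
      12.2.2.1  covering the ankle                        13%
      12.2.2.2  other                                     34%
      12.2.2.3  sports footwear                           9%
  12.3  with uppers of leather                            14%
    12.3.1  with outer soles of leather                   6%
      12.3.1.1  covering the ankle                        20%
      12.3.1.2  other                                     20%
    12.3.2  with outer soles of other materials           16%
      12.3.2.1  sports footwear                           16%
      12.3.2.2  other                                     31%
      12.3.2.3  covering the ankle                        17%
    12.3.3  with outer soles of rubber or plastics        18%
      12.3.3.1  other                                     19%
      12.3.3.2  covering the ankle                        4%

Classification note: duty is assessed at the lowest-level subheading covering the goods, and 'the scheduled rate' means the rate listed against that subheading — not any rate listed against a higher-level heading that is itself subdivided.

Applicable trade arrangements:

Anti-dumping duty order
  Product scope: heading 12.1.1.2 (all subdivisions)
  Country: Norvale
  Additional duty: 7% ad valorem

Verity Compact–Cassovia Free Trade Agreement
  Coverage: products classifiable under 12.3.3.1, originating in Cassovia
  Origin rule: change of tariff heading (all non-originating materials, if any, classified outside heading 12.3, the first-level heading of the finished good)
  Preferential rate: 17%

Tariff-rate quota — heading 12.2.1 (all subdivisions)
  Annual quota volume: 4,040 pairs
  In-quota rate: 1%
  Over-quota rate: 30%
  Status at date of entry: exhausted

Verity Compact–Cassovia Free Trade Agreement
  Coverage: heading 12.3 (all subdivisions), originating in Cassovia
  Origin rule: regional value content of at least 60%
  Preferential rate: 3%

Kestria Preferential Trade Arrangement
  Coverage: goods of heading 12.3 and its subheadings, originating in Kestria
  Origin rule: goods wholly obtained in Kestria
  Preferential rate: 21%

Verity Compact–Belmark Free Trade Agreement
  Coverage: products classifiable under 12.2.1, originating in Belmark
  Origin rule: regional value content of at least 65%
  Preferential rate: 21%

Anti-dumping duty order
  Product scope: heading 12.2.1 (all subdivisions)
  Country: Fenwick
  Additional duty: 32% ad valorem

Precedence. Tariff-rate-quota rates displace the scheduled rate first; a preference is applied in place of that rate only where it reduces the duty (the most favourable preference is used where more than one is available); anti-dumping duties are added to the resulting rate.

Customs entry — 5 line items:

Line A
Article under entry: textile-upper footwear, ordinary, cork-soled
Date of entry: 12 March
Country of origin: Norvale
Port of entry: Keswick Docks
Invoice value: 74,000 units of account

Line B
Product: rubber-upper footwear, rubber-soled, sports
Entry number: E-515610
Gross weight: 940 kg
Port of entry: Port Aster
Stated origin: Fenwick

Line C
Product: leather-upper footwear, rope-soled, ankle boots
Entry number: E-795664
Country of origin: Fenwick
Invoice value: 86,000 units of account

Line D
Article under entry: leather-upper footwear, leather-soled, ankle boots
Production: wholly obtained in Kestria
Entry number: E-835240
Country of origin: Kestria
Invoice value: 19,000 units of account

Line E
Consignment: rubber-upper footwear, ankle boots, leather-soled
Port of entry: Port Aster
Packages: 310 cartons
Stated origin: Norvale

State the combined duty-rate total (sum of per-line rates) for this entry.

91%

Line A: textile-upper → 12.1; cork-soled → 12.1.1; ordinary → 12.1.1.1. Scheduled 15%. No special measure applies. → 15%.
Line B: rubber-upper → 12.2; rubber-soled → 12.2.2; sports → 12.2.2.3. Scheduled 9%. No special measure applies. → 9%.
Line C: leather-upper → 12.3; rope-soled → 12.3.2; ankle boots → 12.3.2.3. Scheduled 17%. No special measure applies. → 17%.
Line D: leather-upper → 12.3; leather-soled → 12.3.1; ankle boots → 12.3.1.1. Scheduled 20%. Kestria agreement on 12.3: wholly obtained → 21% available; preference 21% not lower than 20% → no reduction. → 20%.
Line E: rubber-upper → 12.2; leather-soled → 12.2.1; ankle boots → 12.2.1.3. Scheduled 30%. quota on 12.2.1 exhausted → over-quota 30%. → 30%.
Sum: 15% + 9% + 17% + 20% + 30% = 91%.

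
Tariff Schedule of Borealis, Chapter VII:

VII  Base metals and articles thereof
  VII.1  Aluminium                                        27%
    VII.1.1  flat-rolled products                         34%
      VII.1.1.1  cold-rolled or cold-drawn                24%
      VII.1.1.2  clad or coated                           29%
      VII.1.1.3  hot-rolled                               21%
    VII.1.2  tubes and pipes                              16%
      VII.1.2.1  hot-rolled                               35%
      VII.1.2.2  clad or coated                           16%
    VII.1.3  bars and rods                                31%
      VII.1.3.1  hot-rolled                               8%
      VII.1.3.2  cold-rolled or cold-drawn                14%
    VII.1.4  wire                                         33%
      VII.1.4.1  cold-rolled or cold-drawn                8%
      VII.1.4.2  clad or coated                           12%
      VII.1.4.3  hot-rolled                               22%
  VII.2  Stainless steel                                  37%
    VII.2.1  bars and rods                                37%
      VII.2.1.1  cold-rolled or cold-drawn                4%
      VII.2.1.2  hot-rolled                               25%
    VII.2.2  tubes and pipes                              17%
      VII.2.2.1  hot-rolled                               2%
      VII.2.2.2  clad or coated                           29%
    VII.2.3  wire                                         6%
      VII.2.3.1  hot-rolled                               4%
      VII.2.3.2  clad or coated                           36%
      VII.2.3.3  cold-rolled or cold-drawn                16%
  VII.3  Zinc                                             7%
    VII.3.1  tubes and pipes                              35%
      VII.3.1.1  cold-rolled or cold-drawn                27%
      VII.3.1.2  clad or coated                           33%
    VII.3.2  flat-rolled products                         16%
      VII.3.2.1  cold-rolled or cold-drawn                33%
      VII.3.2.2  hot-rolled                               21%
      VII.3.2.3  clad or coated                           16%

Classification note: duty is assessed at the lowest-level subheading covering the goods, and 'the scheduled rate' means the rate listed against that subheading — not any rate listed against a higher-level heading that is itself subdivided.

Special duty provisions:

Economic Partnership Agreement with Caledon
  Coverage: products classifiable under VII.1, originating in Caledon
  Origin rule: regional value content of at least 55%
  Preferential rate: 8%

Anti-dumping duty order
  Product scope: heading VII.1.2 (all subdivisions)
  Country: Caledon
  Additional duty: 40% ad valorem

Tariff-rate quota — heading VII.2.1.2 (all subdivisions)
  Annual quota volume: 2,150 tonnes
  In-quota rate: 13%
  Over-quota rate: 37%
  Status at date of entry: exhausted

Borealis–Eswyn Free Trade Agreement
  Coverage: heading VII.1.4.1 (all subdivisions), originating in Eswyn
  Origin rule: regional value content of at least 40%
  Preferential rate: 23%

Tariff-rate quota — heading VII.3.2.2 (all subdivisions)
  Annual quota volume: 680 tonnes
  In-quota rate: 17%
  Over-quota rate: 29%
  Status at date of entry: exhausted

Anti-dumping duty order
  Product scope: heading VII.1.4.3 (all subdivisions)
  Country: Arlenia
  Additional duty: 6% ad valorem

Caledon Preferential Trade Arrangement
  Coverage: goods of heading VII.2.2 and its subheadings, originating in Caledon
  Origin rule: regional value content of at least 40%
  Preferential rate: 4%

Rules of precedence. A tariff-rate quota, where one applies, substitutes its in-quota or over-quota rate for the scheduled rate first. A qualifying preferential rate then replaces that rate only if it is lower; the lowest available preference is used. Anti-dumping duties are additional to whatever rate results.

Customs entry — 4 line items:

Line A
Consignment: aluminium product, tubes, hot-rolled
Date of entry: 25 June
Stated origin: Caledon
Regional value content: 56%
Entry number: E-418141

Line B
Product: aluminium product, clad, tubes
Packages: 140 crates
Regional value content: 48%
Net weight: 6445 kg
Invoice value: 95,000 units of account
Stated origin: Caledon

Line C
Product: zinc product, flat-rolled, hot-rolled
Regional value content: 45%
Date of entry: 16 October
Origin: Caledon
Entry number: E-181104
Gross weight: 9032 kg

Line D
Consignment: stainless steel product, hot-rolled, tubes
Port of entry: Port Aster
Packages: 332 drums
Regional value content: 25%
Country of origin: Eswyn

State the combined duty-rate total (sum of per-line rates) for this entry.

Line A: aluminium → VII.1; tubes → VII.1.2; hot-rolled → VII.1.2.1. Scheduled 35%. Caledon agreement on VII.1: RVC ≥ 55% → 8% available; Caledon agreement on VII.2.2: VII.1.2.1 not covered; preferential 8%; anti-dumping (Caledon, VII.1.2): +40%; total 8% + 40% = 48%. → 48%.
Line B: aluminium → VII.1; tubes → VII.1.2; clad → VII.1.2.2. Scheduled 16%. Caledon agreement on VII.1: RVC < 55%; Caledon agreement on VII.2.2: VII.1.2.2 not covered; anti-dumping (Caledon, VII.1.2): +40%; total 16% + 40% = 56%. → 56%.
Line C: zinc → VII.3; flat-rolled → VII.3.2; hot-rolled → VII.3.2.2. Scheduled 21%. quota on VII.3.2.2 exhausted → over-quota 29%; Caledon agreement on VII.1: VII.3.2.2 not covered; Caledon agreement on VII.2.2: VII.3.2.2 not covered. → 29%.
Line D: stainless steel → VII.2; tubes → VII.2.2; hot-rolled → VII.2.2.1. Scheduled 2%. Eswyn agreement on VII.1.4.1: VII.2.2.1 not covered. → 2%.
Sum: 48% + 56% + 29% + 2% = 135%.

135%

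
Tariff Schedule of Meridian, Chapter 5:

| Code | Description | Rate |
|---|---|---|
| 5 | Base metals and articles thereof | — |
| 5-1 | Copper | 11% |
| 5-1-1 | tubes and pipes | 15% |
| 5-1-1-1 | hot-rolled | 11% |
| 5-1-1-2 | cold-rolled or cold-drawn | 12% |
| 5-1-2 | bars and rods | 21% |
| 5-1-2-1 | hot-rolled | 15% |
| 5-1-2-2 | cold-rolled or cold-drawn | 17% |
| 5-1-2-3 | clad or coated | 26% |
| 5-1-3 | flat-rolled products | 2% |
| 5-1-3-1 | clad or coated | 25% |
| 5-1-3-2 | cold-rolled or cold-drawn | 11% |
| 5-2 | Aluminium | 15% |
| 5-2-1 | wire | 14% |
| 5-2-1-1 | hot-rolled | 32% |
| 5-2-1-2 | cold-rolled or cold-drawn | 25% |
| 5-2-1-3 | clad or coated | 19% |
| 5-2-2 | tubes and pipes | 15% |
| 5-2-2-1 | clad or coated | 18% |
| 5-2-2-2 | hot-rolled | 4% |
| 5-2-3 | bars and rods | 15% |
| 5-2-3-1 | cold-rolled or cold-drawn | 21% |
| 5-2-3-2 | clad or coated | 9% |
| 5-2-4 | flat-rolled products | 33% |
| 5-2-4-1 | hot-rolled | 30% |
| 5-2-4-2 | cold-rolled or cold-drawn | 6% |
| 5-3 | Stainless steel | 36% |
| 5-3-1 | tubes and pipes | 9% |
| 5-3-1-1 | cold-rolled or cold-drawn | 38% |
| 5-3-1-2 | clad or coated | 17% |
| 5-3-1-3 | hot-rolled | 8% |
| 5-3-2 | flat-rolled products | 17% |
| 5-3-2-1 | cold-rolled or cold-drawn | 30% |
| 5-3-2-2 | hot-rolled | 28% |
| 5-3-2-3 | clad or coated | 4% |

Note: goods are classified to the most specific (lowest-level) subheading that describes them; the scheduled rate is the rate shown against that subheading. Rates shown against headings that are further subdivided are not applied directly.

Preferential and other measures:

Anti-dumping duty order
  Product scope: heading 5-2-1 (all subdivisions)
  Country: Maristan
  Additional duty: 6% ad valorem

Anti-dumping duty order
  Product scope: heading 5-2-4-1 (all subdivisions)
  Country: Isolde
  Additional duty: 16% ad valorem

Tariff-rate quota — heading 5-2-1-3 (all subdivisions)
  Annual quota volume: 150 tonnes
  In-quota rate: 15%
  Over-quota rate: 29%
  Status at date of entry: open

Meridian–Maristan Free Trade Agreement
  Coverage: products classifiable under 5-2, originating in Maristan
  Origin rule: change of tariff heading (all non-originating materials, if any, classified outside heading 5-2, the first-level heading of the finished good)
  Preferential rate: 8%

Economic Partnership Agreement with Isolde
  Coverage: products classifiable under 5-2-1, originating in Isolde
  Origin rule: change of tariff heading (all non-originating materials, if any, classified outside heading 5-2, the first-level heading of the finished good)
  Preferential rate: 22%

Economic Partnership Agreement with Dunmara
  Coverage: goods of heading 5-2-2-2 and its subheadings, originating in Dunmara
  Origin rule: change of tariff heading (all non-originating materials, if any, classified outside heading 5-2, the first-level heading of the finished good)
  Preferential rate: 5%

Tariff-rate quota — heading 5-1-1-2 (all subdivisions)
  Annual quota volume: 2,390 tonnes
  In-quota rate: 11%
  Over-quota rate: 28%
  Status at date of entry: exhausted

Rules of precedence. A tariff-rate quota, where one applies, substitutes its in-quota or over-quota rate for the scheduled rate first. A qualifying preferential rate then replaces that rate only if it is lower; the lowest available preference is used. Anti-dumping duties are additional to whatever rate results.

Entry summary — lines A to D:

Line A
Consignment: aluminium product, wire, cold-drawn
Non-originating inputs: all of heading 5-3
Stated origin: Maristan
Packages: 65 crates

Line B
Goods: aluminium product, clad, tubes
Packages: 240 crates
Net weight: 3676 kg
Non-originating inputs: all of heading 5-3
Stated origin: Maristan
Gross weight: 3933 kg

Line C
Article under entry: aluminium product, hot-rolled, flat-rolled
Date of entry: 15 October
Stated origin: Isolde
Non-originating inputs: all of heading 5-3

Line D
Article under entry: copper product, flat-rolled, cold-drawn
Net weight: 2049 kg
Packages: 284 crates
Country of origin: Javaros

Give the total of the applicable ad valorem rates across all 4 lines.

Line A: aluminium → 5-2; wire → 5-2-1; cold-drawn → 5-2-1-2. Scheduled 25%. Maristan agreement on 5-2: CTH met → 8% available; preferential 8%; anti-dumping (Maristan, 5-2-1): +6%; total 8% + 6% = 14%. → 14%.
Line B: aluminium → 5-2; tubes → 5-2-2; clad → 5-2-2-1. Scheduled 18%. Maristan agreement on 5-2: CTH met → 8% available; preferential 8%. → 8%.
Line C: aluminium → 5-2; flat-rolled → 5-2-4; hot-rolled → 5-2-4-1. Scheduled 30%. Isolde agreement on 5-2-1: 5-2-4-1 not covered; anti-dumping (Isolde, 5-2-4-1): +16%; total 30% + 16% = 46%. → 46%.
Line D: copper → 5-1; flat-rolled → 5-1-3; cold-drawn → 5-1-3-2. Scheduled 11%. No special measure applies. → 11%.
Sum: 14% + 8% + 46% + 11% = 79%.

79%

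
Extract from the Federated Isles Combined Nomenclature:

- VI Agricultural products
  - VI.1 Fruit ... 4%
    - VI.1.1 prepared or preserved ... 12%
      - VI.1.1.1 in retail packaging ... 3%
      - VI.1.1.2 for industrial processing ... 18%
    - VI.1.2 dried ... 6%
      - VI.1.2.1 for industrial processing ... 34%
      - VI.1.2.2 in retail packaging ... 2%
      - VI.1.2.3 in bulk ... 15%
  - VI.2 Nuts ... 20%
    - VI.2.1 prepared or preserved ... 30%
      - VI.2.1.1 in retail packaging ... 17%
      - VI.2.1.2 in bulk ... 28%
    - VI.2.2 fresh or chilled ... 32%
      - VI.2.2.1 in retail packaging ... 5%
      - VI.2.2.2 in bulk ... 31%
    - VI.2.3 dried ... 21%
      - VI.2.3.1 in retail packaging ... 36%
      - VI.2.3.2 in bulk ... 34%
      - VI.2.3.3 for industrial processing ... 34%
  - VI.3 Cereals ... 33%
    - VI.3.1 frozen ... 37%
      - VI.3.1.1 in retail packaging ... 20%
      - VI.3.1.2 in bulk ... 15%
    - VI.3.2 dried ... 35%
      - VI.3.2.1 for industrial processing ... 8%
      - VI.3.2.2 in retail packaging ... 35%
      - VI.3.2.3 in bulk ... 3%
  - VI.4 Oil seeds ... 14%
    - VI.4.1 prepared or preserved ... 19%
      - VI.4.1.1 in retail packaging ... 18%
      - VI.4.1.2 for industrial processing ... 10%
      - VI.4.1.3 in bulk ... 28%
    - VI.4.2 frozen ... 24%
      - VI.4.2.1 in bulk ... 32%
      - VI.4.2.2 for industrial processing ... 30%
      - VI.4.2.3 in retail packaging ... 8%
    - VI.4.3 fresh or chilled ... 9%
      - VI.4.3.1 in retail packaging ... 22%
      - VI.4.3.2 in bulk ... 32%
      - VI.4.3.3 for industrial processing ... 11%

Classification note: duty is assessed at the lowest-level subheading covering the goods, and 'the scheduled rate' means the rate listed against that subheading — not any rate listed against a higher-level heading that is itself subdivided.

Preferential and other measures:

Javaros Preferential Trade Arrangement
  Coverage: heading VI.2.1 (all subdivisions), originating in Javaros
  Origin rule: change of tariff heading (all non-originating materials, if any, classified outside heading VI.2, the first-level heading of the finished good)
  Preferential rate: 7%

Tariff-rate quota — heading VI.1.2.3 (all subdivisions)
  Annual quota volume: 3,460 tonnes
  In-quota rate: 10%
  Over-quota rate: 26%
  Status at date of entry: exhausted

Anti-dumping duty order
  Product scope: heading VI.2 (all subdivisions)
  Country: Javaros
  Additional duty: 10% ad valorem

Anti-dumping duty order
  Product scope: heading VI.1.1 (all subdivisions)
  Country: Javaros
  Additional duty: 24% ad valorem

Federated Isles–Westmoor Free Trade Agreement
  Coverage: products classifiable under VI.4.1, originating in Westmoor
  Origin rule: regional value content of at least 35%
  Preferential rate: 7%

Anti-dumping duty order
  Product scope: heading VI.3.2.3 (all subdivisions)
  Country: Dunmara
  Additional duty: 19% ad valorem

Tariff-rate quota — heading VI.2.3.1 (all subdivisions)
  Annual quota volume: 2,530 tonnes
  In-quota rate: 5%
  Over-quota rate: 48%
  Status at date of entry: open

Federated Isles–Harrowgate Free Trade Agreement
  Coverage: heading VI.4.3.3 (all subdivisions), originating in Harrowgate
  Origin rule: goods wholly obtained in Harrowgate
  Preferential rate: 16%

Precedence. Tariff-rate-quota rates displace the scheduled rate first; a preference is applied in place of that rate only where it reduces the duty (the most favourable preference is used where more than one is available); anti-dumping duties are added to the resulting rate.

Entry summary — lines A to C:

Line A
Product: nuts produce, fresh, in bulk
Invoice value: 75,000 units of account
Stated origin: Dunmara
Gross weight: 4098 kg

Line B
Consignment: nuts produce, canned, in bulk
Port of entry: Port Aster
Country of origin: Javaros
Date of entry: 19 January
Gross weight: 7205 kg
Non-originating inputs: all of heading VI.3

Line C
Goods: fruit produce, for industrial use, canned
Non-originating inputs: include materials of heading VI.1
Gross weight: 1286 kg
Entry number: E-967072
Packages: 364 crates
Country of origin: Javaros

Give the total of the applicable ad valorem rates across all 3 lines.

Line A: nuts → VI.2; fresh → VI.2.2; in bulk → VI.2.2.2. Scheduled 31%. No special measure applies. → 31%.
Line B: nuts → VI.2; canned → VI.2.1; in bulk → VI.2.1.2. Scheduled 28%. Javaros agreement on VI.2.1: CTH met → 7% available; preferential 7%; anti-dumping (Javaros, VI.2): +10%; total 7% + 10% = 17%. → 17%.
Line C: fruit → VI.1; canned → VI.1.1; for industrial use → VI.1.1.2. Scheduled 18%. Javaros agreement on VI.2.1: VI.1.1.2 not covered; anti-dumping (Javaros, VI.1.1): +24%; total 18% + 24% = 42%. → 42%.
Sum: 31% + 17% + 42% = 90%.

90%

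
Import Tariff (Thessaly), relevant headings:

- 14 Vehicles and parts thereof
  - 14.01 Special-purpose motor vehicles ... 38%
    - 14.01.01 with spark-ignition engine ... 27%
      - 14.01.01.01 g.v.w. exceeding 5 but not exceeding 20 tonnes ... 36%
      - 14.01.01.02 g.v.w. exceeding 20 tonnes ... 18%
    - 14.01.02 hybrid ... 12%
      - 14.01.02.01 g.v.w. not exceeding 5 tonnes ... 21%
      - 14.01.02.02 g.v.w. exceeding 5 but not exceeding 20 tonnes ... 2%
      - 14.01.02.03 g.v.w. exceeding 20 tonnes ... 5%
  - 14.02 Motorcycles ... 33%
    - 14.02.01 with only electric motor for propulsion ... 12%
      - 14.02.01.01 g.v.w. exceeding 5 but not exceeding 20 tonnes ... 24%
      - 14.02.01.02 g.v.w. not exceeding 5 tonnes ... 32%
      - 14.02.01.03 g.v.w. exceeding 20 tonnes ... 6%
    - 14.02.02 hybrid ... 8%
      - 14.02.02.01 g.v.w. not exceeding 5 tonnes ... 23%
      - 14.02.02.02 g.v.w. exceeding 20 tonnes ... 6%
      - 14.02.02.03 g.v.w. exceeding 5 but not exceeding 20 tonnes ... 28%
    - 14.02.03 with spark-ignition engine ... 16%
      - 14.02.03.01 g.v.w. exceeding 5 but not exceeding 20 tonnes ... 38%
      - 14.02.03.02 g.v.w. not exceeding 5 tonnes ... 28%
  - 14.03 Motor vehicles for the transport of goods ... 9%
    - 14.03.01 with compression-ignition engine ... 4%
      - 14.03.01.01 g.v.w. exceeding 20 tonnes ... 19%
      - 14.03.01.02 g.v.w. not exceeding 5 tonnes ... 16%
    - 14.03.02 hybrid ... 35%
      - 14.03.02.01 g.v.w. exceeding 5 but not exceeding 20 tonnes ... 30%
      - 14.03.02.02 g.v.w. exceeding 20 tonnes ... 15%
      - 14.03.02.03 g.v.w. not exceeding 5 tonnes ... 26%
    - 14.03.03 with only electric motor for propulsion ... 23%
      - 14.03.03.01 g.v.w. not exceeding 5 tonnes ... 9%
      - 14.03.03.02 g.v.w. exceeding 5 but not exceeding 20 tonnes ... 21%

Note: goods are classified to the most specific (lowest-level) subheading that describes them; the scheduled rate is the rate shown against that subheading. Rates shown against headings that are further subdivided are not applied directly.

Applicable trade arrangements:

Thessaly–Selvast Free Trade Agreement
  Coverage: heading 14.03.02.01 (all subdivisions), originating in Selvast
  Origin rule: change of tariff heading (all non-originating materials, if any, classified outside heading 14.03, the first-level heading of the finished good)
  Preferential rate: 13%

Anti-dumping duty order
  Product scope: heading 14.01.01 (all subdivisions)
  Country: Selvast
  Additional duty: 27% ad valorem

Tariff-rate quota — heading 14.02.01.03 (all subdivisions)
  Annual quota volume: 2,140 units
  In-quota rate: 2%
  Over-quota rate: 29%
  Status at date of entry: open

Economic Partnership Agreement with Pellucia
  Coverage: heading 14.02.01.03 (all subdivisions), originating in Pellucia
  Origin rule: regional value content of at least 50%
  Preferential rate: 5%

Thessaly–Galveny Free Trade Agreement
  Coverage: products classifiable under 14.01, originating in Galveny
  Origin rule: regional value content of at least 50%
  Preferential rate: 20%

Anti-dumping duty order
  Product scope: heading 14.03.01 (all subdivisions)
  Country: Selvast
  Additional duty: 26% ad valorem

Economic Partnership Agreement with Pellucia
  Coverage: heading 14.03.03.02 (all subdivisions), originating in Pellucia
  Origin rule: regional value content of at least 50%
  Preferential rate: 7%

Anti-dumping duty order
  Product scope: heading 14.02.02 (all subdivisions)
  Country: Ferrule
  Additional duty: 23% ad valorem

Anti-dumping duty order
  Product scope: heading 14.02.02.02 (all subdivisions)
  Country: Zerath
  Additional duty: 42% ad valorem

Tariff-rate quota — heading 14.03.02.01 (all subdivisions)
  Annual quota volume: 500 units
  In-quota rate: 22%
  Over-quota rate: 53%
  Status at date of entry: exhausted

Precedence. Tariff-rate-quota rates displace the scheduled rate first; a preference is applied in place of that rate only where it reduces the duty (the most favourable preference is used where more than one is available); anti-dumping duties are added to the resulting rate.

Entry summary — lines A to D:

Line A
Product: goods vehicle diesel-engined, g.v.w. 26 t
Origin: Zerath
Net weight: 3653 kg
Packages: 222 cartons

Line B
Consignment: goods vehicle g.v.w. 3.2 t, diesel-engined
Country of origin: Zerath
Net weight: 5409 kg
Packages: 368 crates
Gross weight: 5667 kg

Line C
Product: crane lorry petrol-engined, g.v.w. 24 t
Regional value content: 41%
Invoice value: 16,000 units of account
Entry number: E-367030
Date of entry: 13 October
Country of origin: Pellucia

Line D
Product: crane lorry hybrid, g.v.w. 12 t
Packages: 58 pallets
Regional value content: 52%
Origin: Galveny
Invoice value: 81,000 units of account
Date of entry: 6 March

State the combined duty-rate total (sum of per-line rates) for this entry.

Line A: goods vehicle → 14.03; diesel-engined → 14.03.01; g.v.w. 26 t → 14.03.01.01. Scheduled 19%. No special measure applies. → 19%.
Line B: goods vehicle → 14.03; diesel-engined → 14.03.01; g.v.w. 3.2 t → 14.03.01.02. Scheduled 16%. No special measure applies. → 16%.
Line C: crane lorry → 14.01; petrol-engined → 14.01.01; g.v.w. 24 t → 14.01.01.02. Scheduled 18%. Pellucia agreement on 14.02.01.03: 14.01.01.02 not covered; Pellucia agreement on 14.03.03.02: 14.01.01.02 not covered. → 18%.
Line D: crane lorry → 14.01; hybrid → 14.01.02; g.v.w. 12 t → 14.01.02.02. Scheduled 2%. Galveny agreement on 14.01: RVC ≥ 50% → 20% available; preference 20% not lower than 2% → no reduction. → 2%.
Sum: 19% + 16% + 18% + 2% = 55%.

55%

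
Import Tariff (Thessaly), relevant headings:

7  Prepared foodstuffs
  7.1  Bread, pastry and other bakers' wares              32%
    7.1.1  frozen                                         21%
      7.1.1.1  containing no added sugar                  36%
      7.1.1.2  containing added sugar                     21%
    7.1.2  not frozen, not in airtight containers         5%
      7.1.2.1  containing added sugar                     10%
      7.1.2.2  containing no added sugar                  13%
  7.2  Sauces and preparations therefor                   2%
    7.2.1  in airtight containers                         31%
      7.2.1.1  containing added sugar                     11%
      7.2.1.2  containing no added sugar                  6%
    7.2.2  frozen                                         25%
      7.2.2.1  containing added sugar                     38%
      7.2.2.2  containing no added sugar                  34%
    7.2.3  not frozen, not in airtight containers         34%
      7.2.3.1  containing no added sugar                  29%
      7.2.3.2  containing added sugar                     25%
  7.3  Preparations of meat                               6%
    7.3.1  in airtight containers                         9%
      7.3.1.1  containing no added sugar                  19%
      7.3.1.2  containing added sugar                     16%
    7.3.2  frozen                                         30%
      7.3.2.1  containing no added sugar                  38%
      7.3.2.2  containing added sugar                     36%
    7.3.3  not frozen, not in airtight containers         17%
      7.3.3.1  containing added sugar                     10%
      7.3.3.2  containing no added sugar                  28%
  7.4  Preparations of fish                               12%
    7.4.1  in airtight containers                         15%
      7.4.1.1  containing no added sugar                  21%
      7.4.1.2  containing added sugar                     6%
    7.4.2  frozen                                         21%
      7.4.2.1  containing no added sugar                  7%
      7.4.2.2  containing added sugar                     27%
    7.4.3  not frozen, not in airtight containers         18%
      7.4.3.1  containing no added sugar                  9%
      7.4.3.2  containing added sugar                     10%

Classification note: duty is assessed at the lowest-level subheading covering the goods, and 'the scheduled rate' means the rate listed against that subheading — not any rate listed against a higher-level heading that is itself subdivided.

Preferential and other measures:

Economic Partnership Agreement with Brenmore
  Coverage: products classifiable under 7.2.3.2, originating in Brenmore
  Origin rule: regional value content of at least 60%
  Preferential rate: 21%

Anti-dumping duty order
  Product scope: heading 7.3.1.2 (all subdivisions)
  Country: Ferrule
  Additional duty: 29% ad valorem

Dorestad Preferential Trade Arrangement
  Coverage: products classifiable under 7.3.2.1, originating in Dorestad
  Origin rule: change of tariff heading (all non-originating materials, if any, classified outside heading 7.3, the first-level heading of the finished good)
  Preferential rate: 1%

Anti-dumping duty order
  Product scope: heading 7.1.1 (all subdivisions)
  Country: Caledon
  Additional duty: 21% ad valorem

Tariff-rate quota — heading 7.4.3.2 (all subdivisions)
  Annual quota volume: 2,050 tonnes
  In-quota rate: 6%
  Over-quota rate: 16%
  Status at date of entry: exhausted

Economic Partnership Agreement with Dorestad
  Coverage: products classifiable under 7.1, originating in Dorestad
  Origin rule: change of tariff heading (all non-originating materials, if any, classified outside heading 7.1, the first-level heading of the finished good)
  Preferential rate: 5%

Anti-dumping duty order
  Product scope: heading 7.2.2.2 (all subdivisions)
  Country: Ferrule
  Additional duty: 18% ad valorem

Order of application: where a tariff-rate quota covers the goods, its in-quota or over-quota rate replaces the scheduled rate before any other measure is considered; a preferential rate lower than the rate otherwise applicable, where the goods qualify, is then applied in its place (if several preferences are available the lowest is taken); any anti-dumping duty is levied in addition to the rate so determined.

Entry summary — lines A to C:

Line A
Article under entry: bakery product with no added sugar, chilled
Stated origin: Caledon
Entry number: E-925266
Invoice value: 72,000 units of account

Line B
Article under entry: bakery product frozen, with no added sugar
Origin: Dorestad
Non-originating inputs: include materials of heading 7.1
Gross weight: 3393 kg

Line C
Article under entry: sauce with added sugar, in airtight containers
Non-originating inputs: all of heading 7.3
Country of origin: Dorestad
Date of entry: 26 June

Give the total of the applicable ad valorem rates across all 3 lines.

60%

Line A: bakery product → 7.1; chilled → 7.1.2; with no added sugar → 7.1.2.2. Scheduled 13%. No special measure applies. → 13%.
Line B: bakery product → 7.1; frozen → 7.1.1; with no added sugar → 7.1.1.1. Scheduled 36%. Dorestad agreement on 7.3.2.1: 7.1.1.1 not covered; Dorestad agreement on 7.1: CTH not met. → 36%.
Line C: sauce → 7.2; in airtight containers → 7.2.1; with added sugar → 7.2.1.1. Scheduled 11%. Dorestad agreement on 7.3.2.1: 7.2.1.1 not covered; Dorestad agreement on 7.1: 7.2.1.1 not covered. → 11%.
Sum: 13% + 36% + 11% = 60%.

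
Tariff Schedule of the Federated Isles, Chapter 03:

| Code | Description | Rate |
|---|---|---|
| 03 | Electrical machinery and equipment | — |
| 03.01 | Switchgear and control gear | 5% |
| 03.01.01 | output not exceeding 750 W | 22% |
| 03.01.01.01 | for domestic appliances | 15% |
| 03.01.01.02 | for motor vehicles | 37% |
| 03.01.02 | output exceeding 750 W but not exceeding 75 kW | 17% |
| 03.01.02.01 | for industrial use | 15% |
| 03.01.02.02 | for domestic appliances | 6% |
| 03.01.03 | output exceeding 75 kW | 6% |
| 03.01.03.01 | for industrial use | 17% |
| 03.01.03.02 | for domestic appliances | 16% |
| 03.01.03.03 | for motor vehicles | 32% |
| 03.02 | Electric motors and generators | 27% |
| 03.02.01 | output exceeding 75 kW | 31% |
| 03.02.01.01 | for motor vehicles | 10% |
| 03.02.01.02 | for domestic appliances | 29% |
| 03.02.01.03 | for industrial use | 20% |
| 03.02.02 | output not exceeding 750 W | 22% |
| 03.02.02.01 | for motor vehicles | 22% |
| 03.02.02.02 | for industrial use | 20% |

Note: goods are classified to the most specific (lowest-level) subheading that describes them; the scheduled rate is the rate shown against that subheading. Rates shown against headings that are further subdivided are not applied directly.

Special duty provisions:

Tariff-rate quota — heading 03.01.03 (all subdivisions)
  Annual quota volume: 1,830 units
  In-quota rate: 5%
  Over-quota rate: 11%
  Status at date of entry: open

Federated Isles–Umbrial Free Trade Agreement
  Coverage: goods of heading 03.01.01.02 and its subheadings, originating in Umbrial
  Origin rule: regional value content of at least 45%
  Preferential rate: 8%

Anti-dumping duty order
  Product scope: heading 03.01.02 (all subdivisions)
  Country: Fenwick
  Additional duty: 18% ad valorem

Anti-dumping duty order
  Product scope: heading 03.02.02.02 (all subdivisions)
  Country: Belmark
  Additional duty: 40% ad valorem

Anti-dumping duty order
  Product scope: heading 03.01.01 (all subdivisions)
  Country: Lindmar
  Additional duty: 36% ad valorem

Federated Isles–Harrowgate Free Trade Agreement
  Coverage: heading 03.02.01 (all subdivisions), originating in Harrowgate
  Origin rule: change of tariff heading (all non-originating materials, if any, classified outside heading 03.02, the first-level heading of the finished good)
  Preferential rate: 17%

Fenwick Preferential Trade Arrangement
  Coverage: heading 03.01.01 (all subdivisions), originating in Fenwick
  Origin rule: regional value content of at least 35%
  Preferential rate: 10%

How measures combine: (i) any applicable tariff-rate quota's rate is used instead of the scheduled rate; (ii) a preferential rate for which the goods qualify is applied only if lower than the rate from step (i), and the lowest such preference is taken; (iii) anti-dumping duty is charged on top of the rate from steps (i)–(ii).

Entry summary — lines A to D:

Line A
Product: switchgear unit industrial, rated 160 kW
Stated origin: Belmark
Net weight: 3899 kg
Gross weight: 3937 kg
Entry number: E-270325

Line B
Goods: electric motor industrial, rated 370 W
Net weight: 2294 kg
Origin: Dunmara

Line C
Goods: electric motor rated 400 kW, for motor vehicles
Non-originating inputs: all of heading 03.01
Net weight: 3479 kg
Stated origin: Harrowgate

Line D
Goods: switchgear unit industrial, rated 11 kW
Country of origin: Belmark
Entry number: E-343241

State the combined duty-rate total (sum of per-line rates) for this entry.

Line A: switchgear unit → 03.01; rated 160 kW → 03.01.03; industrial → 03.01.03.01. Scheduled 17%. quota on 03.01.03 open → in-quota 5%. → 5%.
Line B: electric motor → 03.02; rated 370 W → 03.02.02; industrial → 03.02.02.02. Scheduled 20%. No special measure applies. → 20%.
Line C: electric motor → 03.02; rated 400 kW → 03.02.01; for motor vehicles → 03.02.01.01. Scheduled 10%. Harrowgate agreement on 03.02.01: CTH met → 17% available; preference 17% not lower than 10% → no reduction. → 10%.
Line D: switchgear unit → 03.01; rated 11 kW → 03.01.02; industrial → 03.01.02.01. Scheduled 15%. No special measure applies. → 15%.
Sum: 5% + 20% + 10% + 15% = 50%.

50%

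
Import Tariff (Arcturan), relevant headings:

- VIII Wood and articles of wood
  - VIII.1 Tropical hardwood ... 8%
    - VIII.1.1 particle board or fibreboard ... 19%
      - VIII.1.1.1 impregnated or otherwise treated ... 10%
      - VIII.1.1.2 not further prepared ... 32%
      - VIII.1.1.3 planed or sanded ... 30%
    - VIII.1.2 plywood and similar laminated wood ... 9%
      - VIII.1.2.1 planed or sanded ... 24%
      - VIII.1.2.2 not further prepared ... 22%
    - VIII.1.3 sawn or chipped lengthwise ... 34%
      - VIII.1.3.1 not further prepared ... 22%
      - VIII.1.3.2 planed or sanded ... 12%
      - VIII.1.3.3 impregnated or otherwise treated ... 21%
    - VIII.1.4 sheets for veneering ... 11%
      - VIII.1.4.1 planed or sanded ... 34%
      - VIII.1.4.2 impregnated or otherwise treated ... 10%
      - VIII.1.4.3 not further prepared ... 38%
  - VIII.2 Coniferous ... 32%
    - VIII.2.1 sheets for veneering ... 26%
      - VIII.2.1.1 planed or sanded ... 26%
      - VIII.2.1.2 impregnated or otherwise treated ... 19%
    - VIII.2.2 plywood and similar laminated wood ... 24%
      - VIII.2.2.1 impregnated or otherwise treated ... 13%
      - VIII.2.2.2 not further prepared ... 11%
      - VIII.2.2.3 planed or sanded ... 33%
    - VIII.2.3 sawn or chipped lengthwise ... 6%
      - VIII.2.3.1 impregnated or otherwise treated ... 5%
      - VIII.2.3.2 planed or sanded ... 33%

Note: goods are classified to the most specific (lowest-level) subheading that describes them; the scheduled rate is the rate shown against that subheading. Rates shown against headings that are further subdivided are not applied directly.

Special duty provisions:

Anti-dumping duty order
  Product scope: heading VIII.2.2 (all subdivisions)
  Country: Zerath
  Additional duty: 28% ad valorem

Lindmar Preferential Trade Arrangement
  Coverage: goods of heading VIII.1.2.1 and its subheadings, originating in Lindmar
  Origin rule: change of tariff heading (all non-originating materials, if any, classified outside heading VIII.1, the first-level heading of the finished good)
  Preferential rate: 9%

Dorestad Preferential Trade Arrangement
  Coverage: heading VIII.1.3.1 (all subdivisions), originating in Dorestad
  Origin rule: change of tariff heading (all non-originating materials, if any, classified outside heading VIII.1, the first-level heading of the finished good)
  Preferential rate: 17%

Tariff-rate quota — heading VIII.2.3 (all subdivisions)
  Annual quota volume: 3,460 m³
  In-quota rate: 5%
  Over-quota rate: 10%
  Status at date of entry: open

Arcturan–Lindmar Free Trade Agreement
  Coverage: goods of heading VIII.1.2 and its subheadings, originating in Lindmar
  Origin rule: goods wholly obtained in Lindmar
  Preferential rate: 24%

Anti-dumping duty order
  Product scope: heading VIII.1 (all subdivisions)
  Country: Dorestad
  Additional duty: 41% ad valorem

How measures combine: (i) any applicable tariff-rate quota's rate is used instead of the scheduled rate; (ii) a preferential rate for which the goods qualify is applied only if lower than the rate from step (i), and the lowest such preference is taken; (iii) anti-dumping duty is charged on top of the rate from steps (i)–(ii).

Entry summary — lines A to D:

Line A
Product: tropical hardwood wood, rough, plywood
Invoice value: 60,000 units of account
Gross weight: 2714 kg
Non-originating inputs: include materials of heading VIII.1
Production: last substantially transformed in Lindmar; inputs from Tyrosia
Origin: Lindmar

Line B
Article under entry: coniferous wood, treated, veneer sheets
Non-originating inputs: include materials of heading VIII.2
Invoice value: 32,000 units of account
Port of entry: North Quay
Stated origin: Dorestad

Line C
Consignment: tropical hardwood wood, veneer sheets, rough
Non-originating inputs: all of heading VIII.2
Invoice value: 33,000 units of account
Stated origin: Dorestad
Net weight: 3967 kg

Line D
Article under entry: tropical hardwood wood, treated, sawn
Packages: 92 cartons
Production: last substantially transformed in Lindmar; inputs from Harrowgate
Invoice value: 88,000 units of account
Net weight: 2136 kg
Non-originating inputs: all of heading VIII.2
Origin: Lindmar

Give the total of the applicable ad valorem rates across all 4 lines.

141%

Line A: tropical hardwood → VIII.1; plywood → VIII.1.2; rough → VIII.1.2.2. Scheduled 22%. Lindmar agreement on VIII.1.2.1: VIII.1.2.2 not covered; Lindmar agreement on VIII.1.2: not wholly obtained. → 22%.
Line B: coniferous → VIII.2; veneer sheets → VIII.2.1; treated → VIII.2.1.2. Scheduled 19%. Dorestad agreement on VIII.1.3.1: VIII.2.1.2 not covered. → 19%.
Line C: tropical hardwood → VIII.1; veneer sheets → VIII.1.4; rough → VIII.1.4.3. Scheduled 38%. Dorestad agreement on VIII.1.3.1: VIII.1.4.3 not covered; anti-dumping (Dorestad, VIII.1): +41%; total 38% + 41% = 79%. → 79%.
Line D: tropical hardwood → VIII.1; sawn → VIII.1.3; treated → VIII.1.3.3. Scheduled 21%. Lindmar agreement on VIII.1.2.1: VIII.1.3.3 not covered; Lindmar agreement on VIII.1.2: VIII.1.3.3 not covered. → 21%.
Sum: 22% + 19% + 79% + 21% = 141%.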